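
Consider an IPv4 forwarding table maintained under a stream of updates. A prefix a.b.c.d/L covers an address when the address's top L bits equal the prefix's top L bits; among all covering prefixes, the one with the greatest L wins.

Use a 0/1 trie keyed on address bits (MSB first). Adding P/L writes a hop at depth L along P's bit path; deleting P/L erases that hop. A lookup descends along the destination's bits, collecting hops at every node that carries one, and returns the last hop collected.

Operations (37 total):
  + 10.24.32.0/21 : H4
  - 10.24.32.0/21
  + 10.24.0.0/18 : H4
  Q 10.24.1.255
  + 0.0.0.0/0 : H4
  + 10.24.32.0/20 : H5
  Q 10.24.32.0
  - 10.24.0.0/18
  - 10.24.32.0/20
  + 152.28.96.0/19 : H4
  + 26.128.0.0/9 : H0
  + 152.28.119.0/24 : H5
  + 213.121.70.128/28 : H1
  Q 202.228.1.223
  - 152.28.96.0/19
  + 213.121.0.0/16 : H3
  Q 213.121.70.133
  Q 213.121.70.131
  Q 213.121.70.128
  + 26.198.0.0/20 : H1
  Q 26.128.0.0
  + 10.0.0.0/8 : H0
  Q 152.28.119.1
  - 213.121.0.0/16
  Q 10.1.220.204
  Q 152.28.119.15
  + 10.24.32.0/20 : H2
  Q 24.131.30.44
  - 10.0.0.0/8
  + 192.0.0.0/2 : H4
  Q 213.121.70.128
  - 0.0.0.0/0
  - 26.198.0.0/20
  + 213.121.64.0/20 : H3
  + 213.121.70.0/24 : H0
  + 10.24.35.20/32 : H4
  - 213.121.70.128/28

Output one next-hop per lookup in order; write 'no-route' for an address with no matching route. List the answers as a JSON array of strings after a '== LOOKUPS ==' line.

Process each operation:
  add 10.24.32.0/21 -> H4 at depth 21
  del 10.24.32.0/21 (clear depth 21)
  add 10.24.0.0/18 -> H4 at depth 18
  Q 10.24.1.255: descend 000010100001100000 ; hops seen [H4] ; pick H4
  add 0.0.0.0/0 -> H4 at depth 0
  add 10.24.32.0/20 -> H5 at depth 20
  Q 10.24.32.0: descend 000010100001100000100 ; hops seen [H4,H4,H5] ; pick H5
  del 10.24.0.0/18 (clear depth 18)
  del 10.24.32.0/20 (clear depth 20)
  add 152.28.96.0/19 -> H4 at depth 19
  add 26.128.0.0/9 -> H0 at depth 9
  add 152.28.119.0/24 -> H5 at depth 24
  add 213.121.70.128/28 -> H1 at depth 28
  Q 202.228.1.223: descend 110 ; hops seen [H4] ; pick H4
  del 152.28.96.0/19 (clear depth 19)
  add 213.121.0.0/16 -> H3 at depth 16
  Q 213.121.70.133: descend 1101010101111001010001101000 ; hops seen [H4,H3,H1] ; pick H1
  Q 213.121.70.131: descend 1101010101111001010001101000 ; hops seen [H4,H3,H1] ; pick H1
  Q 213.121.70.128: descend 1101010101111001010001101000 ; hops seen [H4,H3,H1] ; pick H1
  add 26.198.0.0/20 -> H1 at depth 20
  Q 26.128.0.0: descend 000110101 ; hops seen [H4,H0] ; pick H0
  add 10.0.0.0/8 -> H0 at depth 8
  Q 152.28.119.1: descend 100110000001110001110111 ; hops seen [H4,H5] ; pick H5
  del 213.121.0.0/16 (clear depth 16)
  Q 10.1.220.204: descend 00001010000 ; hops seen [H4,H0] ; pick H0
  Q 152.28.119.15: descend 100110000001110001110111 ; hops seen [H4,H5] ; pick H5
  add 10.24.32.0/20 -> H2 at depth 20
  Q 24.131.30.44: descend 000110 ; hops seen [H4] ; pick H4
  del 10.0.0.0/8 (clear depth 8)
  add 192.0.0.0/2 -> H4 at depth 2
  Q 213.121.70.128: descend 1101010101111001010001101000 ; hops seen [H4,H4,H1] ; pick H1
  del 0.0.0.0/0 (clear depth 0)
  del 26.198.0.0/20 (clear depth 20)
  add 213.121.64.0/20 -> H3 at depth 20
  add 213.121.70.0/24 -> H0 at depth 24
  add 10.24.35.20/32 -> H4 at depth 32
  del 213.121.70.128/28 (clear depth 28)

== LOOKUPS ==
["H4","H5","H4","H1","H1","H1","H0","H5","H0","H5","H4","H1"]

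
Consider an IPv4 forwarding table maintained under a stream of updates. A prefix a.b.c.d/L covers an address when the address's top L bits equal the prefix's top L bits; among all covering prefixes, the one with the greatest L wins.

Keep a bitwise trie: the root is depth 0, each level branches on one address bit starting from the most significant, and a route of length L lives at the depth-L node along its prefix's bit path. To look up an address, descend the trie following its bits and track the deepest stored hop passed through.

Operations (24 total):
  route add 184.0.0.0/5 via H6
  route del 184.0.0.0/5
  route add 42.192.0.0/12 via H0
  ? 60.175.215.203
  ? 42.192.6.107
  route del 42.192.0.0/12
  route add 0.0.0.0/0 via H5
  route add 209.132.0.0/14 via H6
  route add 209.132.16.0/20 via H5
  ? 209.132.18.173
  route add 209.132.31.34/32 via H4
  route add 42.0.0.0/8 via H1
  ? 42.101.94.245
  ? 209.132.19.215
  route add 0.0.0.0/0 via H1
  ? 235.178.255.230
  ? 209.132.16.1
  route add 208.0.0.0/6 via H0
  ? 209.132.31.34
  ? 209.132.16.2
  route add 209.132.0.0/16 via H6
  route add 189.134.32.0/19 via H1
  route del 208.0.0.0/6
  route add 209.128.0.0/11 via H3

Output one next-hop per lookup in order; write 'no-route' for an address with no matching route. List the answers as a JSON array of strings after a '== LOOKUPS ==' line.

Trace:
  add 184.0.0.0/5 -> H6 at depth 5
  del 184.0.0.0/5 (clear depth 5)
  add 42.192.0.0/12 -> H0 at depth 12
  ? 60.175.215.203  path d0:-→d1:-→d2:-→d3:-  best=no-route
  ? 42.192.6.107  path d0:-→d1:-→d2:-→d3:-→d4:-→d5:-→d6:-→d7:-→d8:-→d9:-→d10:-→d11:-→d12:H0  best=H0
  del 42.192.0.0/12 (clear depth 12)
  add 0.0.0.0/0 -> H5 at depth 0
  add 209.132.0.0/14 -> H6 at depth 14
  add 209.132.16.0/20 -> H5 at depth 20
  ? 209.132.18.173  path d0:H5→d1:-→d2:-→d3:-→d4:-→d5:-→d6:-→d7:-→d8:-→d9:-→d10:-→d11:-→d12:-→d13:-→d14:H6→d15:-→d16:-→d17:-→d18:-→d19:-→d20:H5  best=H5
  add 209.132.31.34/32 -> H4 at depth 32
  add 42.0.0.0/8 -> H1 at depth 8
  ? 42.101.94.245  path d0:H5→d1:-→d2:-→d3:-→d4:-→d5:-→d6:-→d7:-→d8:H1  best=H1
  ? 209.132.19.215  path d0:H5→d1:-→d2:-→d3:-→d4:-→d5:-→d6:-→d7:-→d8:-→d9:-→d10:-→d11:-→d12:-→d13:-→d14:H6→d15:-→d16:-→d17:-→d18:-→d19:-→d20:H5  best=H5
  add 0.0.0.0/0 -> H1 at depth 0
  ? 235.178.255.230  path d0:H1→d1:-→d2:-  best=H1
  ? 209.132.16.1  path d0:H1→d1:-→d2:-→d3:-→d4:-→d5:-→d6:-→d7:-→d8:-→d9:-→d10:-→d11:-→d12:-→d13:-→d14:H6→d15:-→d16:-→d17:-→d18:-→d19:-→d20:H5  best=H5
  add 208.0.0.0/6 -> H0 at depth 6
  ? 209.132.31.34  path d0:H1→d1:-→d2:-→d3:-→d4:-→d5:-→d6:H0→d7:-→d8:-→d9:-→d10:-→d11:-→d12:-→d13:-→d14:H6→d15:-→d16:-→d17:-→d18:-→d19:-→d20:H5→d21:-→d22:-→d23:-→d24:-→d25:-→d26:-→d27:-→d28:-→d29:-→d30:-→d31:-→d32:H4  best=H4
  ? 209.132.16.2  path d0:H1→d1:-→d2:-→d3:-→d4:-→d5:-→d6:H0→d7:-→d8:-→d9:-→d10:-→d11:-→d12:-→d13:-→d14:H6→d15:-→d16:-→d17:-→d18:-→d19:-→d20:H5  best=H5
  add 209.132.0.0/16 -> H6 at depth 16
  add 189.134.32.0/19 -> H1 at depth 19
  del 208.0.0.0/6 (clear depth 6)
  add 209.128.0.0/11 -> H3 at depth 11

== LOOKUPS ==
["no-route","H0","H5","H1","H5","H1","H5","H4","H5"]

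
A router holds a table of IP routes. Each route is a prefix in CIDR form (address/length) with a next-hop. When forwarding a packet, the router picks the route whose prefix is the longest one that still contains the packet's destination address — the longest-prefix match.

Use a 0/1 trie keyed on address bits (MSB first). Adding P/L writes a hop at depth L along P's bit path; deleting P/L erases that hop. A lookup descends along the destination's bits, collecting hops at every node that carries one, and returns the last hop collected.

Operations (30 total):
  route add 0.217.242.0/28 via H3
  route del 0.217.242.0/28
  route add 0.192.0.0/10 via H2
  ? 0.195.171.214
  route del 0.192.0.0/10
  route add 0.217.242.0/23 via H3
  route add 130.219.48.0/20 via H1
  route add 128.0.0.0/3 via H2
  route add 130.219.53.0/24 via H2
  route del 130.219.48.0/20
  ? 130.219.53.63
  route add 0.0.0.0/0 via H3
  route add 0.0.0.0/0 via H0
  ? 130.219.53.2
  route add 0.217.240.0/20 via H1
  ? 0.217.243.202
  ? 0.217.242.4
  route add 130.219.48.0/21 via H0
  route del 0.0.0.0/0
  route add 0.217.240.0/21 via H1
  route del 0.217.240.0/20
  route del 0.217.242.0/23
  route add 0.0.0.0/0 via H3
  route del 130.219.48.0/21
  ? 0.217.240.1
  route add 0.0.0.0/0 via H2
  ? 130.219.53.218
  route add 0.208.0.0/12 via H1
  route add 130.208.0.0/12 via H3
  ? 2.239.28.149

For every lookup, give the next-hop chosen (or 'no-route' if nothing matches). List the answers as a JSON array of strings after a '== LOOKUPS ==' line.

Process each operation:
  + 0.217.242.0/28 (H3) depth=28
  del 0.217.242.0/28 (clear depth 28)
  + 0.192.0.0/10 (H2) depth=10
  lookup 0.195.171.214: bits 00000000110 walk d0:-→d1:-→d2:-→d3:-→d4:-→d5:-→d6:-→d7:-→d8:-→d9:-→d10:H2→d11:- -> H2
  del 0.192.0.0/10 (clear depth 10)
  + 0.217.242.0/23 (H3) depth=23
  + 130.219.48.0/20 (H1) depth=20
  + 128.0.0.0/3 (H2) depth=3
  + 130.219.53.0/24 (H2) depth=24
  del 130.219.48.0/20 (clear depth 20)
  lookup 130.219.53.63: bits 100000101101101100110101 walk d0:-→d1:-→d2:-→d3:H2→d4:-→d5:-→d6:-→d7:-→d8:-→d9:-→d10:-→d11:-→d12:-→d13:-→d14:-→d15:-→d16:-→d17:-→d18:-→d19:-→d20:-→d21:-→d22:-→d23:-→d24:H2 -> H2
  + 0.0.0.0/0 (H3) depth=0
  + 0.0.0.0/0 (H0) depth=0
  lookup 130.219.53.2: bits 100000101101101100110101 walk d0:H0→d1:-→d2:-→d3:H2→d4:-→d5:-→d6:-→d7:-→d8:-→d9:-→d10:-→d11:-→d12:-→d13:-→d14:-→d15:-→d16:-→d17:-→d18:-→d19:-→d20:-→d21:-→d22:-→d23:-→d24:H2 -> H2
  + 0.217.240.0/20 (H1) depth=20
  lookup 0.217.243.202: bits 00000000110110011111001 walk d0:H0→d1:-→d2:-→d3:-→d4:-→d5:-→d6:-→d7:-→d8:-→d9:-→d10:-→d11:-→d12:-→d13:-→d14:-→d15:-→d16:-→d17:-→d18:-→d19:-→d20:H1→d21:-→d22:-→d23:H3 -> H3
  lookup 0.217.242.4: bits 0000000011011001111100100000 walk d0:H0→d1:-→d2:-→d3:-→d4:-→d5:-→d6:-→d7:-→d8:-→d9:-→d10:-→d11:-→d12:-→d13:-→d14:-→d15:-→d16:-→d17:-→d18:-→d19:-→d20:H1→d21:-→d22:-→d23:H3→d24:-→d25:-→d26:-→d27:-→d28:- -> H3
  + 130.219.48.0/21 (H0) depth=21
  del 0.0.0.0/0 (clear depth 0)
  + 0.217.240.0/21 (H1) depth=21
  del 0.217.240.0/20 (clear depth 20)
  del 0.217.242.0/23 (clear depth 23)
  + 0.0.0.0/0 (H3) depth=0
  del 130.219.48.0/21 (clear depth 21)
  lookup 0.217.240.1: bits 0000000011011001111100 walk d0:H3→d1:-→d2:-→d3:-→d4:-→d5:-→d6:-→d7:-→d8:-→d9:-→d10:-→d11:-→d12:-→d13:-→d14:-→d15:-→d16:-→d17:-→d18:-→d19:-→d20:-→d21:H1→d22:- -> H1
  + 0.0.0.0/0 (H2) depth=0
  lookup 130.219.53.218: bits 100000101101101100110101 walk d0:H2→d1:-→d2:-→d3:H2→d4:-→d5:-→d6:-→d7:-→d8:-→d9:-→d10:-→d11:-→d12:-→d13:-→d14:-→d15:-→d16:-→d17:-→d18:-→d19:-→d20:-→d21:-→d22:-→d23:-→d24:H2 -> H2
  + 0.208.0.0/12 (H1) depth=12
  + 130.208.0.0/12 (H3) depth=12
  lookup 2.239.28.149: bits 000000 walk d0:H2→d1:-→d2:-→d3:-→d4:-→d5:-→d6:- -> H2

== LOOKUPS ==
["H2","H2","H2","H3","H3","H1","H2","H2"]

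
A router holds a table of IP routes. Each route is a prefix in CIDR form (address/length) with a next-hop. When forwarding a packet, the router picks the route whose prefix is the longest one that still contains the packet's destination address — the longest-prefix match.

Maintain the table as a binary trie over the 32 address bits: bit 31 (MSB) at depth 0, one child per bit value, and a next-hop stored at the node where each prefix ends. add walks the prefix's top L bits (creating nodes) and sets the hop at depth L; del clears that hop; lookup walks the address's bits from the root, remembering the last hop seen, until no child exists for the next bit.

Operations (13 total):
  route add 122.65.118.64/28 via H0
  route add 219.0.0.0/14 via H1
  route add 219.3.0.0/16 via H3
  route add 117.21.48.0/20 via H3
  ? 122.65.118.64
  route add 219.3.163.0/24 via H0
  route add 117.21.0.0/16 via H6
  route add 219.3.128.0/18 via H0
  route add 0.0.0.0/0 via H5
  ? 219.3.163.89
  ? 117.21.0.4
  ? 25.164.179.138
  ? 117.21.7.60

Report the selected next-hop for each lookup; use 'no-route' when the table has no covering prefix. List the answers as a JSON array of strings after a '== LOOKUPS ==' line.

Apply in order:
  + 122.65.118.64/28 (H0) depth=28
  + 219.0.0.0/14 (H1) depth=14
  + 219.3.0.0/16 (H3) depth=16
  + 117.21.48.0/20 (H3) depth=20
  lookup 122.65.118.64: bits 0111101001000001011101100100 walk d0:-→d1:-→d2:-→d3:-→d4:-→d5:-→d6:-→d7:-→d8:-→d9:-→d10:-→d11:-→d12:-→d13:-→d14:-→d15:-→d16:-→d17:-→d18:-→d19:-→d20:-→d21:-→d22:-→d23:-→d24:-→d25:-→d26:-→d27:-→d28:H0 -> H0
  + 219.3.163.0/24 (H0) depth=24
  + 117.21.0.0/16 (H6) depth=16
  + 219.3.128.0/18 (H0) depth=18
  + 0.0.0.0/0 (H5) depth=0
  lookup 219.3.163.89: bits 110110110000001110100011 walk d0:H5→d1:-→d2:-→d3:-→d4:-→d5:-→d6:-→d7:-→d8:-→d9:-→d10:-→d11:-→d12:-→d13:-→d14:H1→d15:-→d16:H3→d17:-→d18:H0→d19:-→d20:-→d21:-→d22:-→d23:-→d24:H0 -> H0
  lookup 117.21.0.4: bits 011101010001010100 walk d0:H5→d1:-→d2:-→d3:-→d4:-→d5:-→d6:-→d7:-→d8:-→d9:-→d10:-→d11:-→d12:-→d13:-→d14:-→d15:-→d16:H6→d17:-→d18:- -> H6
  lookup 25.164.179.138: bits 0 walk d0:H5→d1:- -> H5
  lookup 117.21.7.60: bits 011101010001010100 walk d0:H5→d1:-→d2:-→d3:-→d4:-→d5:-→d6:-→d7:-→d8:-→d9:-→d10:-→d11:-→d12:-→d13:-→d14:-→d15:-→d16:H6→d17:-→d18:- -> H6

== LOOKUPS ==
["H0","H0","H6","H5","H6"]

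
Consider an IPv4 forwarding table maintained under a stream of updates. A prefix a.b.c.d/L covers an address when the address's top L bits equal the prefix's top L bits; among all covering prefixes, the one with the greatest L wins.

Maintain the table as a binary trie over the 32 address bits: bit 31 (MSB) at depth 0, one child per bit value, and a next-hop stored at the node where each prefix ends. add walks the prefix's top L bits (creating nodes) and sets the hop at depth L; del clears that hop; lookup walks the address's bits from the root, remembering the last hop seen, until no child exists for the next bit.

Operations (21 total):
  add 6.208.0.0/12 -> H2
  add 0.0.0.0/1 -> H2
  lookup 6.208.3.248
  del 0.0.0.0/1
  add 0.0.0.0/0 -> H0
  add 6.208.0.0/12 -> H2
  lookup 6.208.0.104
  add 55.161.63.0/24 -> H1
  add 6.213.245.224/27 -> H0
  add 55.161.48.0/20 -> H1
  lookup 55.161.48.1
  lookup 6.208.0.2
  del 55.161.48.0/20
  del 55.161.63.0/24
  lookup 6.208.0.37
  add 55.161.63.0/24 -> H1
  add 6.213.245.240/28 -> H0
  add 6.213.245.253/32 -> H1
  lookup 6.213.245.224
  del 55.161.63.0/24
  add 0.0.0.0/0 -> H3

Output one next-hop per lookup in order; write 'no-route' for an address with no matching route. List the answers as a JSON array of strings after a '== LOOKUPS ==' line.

Apply in order:
  + 6.208.0.0/12 (H2) depth=12
  + 0.0.0.0/1 (H2) depth=1
  lookup 6.208.3.248: bits 000001101101 walk d0:-→d1:H2→d2:-→d3:-→d4:-→d5:-→d6:-→d7:-→d8:-→d9:-→d10:-→d11:-→d12:H2 -> H2
  - 0.0.0.0/1 clear@1
  + 0.0.0.0/0 (H0) depth=0
  + 6.208.0.0/12 (H2) depth=12
  lookup 6.208.0.104: bits 000001101101 walk d0:H0→d1:-→d2:-→d3:-→d4:-→d5:-→d6:-→d7:-→d8:-→d9:-→d10:-→d11:-→d12:H2 -> H2
  + 55.161.63.0/24 (H1) depth=24
  + 6.213.245.224/27 (H0) depth=27
  + 55.161.48.0/20 (H1) depth=20
  lookup 55.161.48.1: bits 00110111101000010011 walk d0:H0→d1:-→d2:-→d3:-→d4:-→d5:-→d6:-→d7:-→d8:-→d9:-→d10:-→d11:-→d12:-→d13:-→d14:-→d15:-→d16:-→d17:-→d18:-→d19:-→d20:H1 -> H1
  lookup 6.208.0.2: bits 0000011011010 walk d0:H0→d1:-→d2:-→d3:-→d4:-→d5:-→d6:-→d7:-→d8:-→d9:-→d10:-→d11:-→d12:H2→d13:- -> H2
  - 55.161.48.0/20 clear@20
  - 55.161.63.0/24 clear@24
  lookup 6.208.0.37: bits 0000011011010 walk d0:H0→d1:-→d2:-→d3:-→d4:-→d5:-→d6:-→d7:-→d8:-→d9:-→d10:-→d11:-→d12:H2→d13:- -> H2
  + 55.161.63.0/24 (H1) depth=24
  + 6.213.245.240/28 (H0) depth=28
  + 6.213.245.253/32 (H1) depth=32
  lookup 6.213.245.224: bits 000001101101010111110101111 walk d0:H0→d1:-→d2:-→d3:-→d4:-→d5:-→d6:-→d7:-→d8:-→d9:-→d10:-→d11:-→d12:H2→d13:-→d14:-→d15:-→d16:-→d17:-→d18:-→d19:-→d20:-→d21:-→d22:-→d23:-→d24:-→d25:-→d26:-→d27:H0 -> H0
  - 55.161.63.0/24 clear@24
  + 0.0.0.0/0 (H3) depth=0

== LOOKUPS ==
["H2","H2","H1","H2","H2","H0"]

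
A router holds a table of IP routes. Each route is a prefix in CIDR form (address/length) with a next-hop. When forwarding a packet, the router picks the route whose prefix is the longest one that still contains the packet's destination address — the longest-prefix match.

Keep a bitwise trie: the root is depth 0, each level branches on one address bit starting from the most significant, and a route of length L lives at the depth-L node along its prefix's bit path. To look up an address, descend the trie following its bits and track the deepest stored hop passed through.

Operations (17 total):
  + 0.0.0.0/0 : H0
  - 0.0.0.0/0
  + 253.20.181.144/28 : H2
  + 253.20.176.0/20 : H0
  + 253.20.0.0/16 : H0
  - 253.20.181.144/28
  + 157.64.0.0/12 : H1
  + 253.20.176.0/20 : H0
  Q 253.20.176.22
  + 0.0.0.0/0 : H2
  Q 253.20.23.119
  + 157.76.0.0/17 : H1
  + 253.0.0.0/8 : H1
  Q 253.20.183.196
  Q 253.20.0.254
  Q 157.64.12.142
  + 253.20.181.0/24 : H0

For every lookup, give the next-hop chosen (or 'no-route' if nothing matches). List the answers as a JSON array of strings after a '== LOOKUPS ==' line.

Process each operation:
  + 0.0.0.0/0 (H0) depth=0
  - 0.0.0.0/0 clear@0
  + 253.20.181.144/28 (H2) depth=28
  + 253.20.176.0/20 (H0) depth=20
  + 253.20.0.0/16 (H0) depth=16
  - 253.20.181.144/28 clear@28
  + 157.64.0.0/12 (H1) depth=12
  + 253.20.176.0/20 (H0) depth=20
  ? 253.20.176.22  path d0:-→d1:-→d2:-→d3:-→d4:-→d5:-→d6:-→d7:-→d8:-→d9:-→d10:-→d11:-→d12:-→d13:-→d14:-→d15:-→d16:H0→d17:-→d18:-→d19:-→d20:H0→d21:-  best=H0
  + 0.0.0.0/0 (H2) depth=0
  ? 253.20.23.119  path d0:H2→d1:-→d2:-→d3:-→d4:-→d5:-→d6:-→d7:-→d8:-→d9:-→d10:-→d11:-→d12:-→d13:-→d14:-→d15:-→d16:H0  best=H0
  + 157.76.0.0/17 (H1) depth=17
  + 253.0.0.0/8 (H1) depth=8
  ? 253.20.183.196  path d0:H2→d1:-→d2:-→d3:-→d4:-→d5:-→d6:-→d7:-→d8:H1→d9:-→d10:-→d11:-→d12:-→d13:-→d14:-→d15:-→d16:H0→d17:-→d18:-→d19:-→d20:H0→d21:-→d22:-  best=H0
  ? 253.20.0.254  path d0:H2→d1:-→d2:-→d3:-→d4:-→d5:-→d6:-→d7:-→d8:H1→d9:-→d10:-→d11:-→d12:-→d13:-→d14:-→d15:-→d16:H0  best=H0
  ? 157.64.12.142  path d0:H2→d1:-→d2:-→d3:-→d4:-→d5:-→d6:-→d7:-→d8:-→d9:-→d10:-→d11:-→d12:H1  best=H1
  + 253.20.181.0/24 (H0) depth=24

== LOOKUPS ==
["H0","H0","H0","H0","H1"]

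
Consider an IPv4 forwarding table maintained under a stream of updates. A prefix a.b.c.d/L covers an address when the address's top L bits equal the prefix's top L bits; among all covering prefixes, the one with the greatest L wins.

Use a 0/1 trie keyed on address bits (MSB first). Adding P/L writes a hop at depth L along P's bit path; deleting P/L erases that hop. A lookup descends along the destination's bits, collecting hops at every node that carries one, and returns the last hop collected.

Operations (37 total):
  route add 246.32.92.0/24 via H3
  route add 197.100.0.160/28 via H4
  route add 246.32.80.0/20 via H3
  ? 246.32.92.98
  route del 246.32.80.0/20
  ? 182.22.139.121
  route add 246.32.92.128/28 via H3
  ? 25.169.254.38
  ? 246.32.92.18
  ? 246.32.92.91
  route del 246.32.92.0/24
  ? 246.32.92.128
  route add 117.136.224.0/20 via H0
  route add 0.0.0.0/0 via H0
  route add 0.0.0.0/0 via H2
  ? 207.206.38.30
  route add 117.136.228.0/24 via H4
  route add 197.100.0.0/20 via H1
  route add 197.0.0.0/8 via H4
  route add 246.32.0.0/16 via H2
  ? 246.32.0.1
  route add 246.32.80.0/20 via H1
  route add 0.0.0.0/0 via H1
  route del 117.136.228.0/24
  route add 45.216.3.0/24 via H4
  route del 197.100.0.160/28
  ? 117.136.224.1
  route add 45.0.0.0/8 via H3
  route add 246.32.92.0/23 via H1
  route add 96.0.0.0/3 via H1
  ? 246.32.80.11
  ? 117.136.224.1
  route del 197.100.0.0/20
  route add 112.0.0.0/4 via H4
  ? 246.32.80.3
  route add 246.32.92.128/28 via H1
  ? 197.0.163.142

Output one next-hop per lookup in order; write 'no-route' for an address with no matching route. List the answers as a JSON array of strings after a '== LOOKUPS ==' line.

Process each operation:
  + 246.32.92.0/24 (H3) depth=24
  + 197.100.0.160/28 (H4) depth=28
  + 246.32.80.0/20 (H3) depth=20
  ? 246.32.92.98  path d0:-→d1:-→d2:-→d3:-→d4:-→d5:-→d6:-→d7:-→d8:-→d9:-→d10:-→d11:-→d12:-→d13:-→d14:-→d15:-→d16:-→d17:-→d18:-→d19:-→d20:H3→d21:-→d22:-→d23:-→d24:H3  best=H3
  del 246.32.80.0/20 (clear depth 20)
  ? 182.22.139.121  path d0:-→d1:-  best=no-route
  + 246.32.92.128/28 (H3) depth=28
  ? 25.169.254.38  path d0:-  best=no-route
  ? 246.32.92.18  path d0:-→d1:-→d2:-→d3:-→d4:-→d5:-→d6:-→d7:-→d8:-→d9:-→d10:-→d11:-→d12:-→d13:-→d14:-→d15:-→d16:-→d17:-→d18:-→d19:-→d20:-→d21:-→d22:-→d23:-→d24:H3  best=H3
  ? 246.32.92.91  path d0:-→d1:-→d2:-→d3:-→d4:-→d5:-→d6:-→d7:-→d8:-→d9:-→d10:-→d11:-→d12:-→d13:-→d14:-→d15:-→d16:-→d17:-→d18:-→d19:-→d20:-→d21:-→d22:-→d23:-→d24:H3  best=H3
  del 246.32.92.0/24 (clear depth 24)
  ? 246.32.92.128  path d0:-→d1:-→d2:-→d3:-→d4:-→d5:-→d6:-→d7:-→d8:-→d9:-→d10:-→d11:-→d12:-→d13:-→d14:-→d15:-→d16:-→d17:-→d18:-→d19:-→d20:-→d21:-→d22:-→d23:-→d24:-→d25:-→d26:-→d27:-→d28:H3  best=H3
  + 117.136.224.0/20 (H0) depth=20
  + 0.0.0.0/0 (H0) depth=0
  + 0.0.0.0/0 (H2) depth=0
  ? 207.206.38.30  path d0:H2→d1:-→d2:-→d3:-→d4:-  best=H2
  + 117.136.228.0/24 (H4) depth=24
  + 197.100.0.0/20 (H1) depth=20
  + 197.0.0.0/8 (H4) depth=8
  + 246.32.0.0/16 (H2) depth=16
  ? 246.32.0.1  path d0:H2→d1:-→d2:-→d3:-→d4:-→d5:-→d6:-→d7:-→d8:-→d9:-→d10:-→d11:-→d12:-→d13:-→d14:-→d15:-→d16:H2→d17:-  best=H2
  + 246.32.80.0/20 (H1) depth=20
  + 0.0.0.0/0 (H1) depth=0
  del 117.136.228.0/24 (clear depth 24)
  + 45.216.3.0/24 (H4) depth=24
  del 197.100.0.160/28 (clear depth 28)
  ? 117.136.224.1  path d0:H1→d1:-→d2:-→d3:-→d4:-→d5:-→d6:-→d7:-→d8:-→d9:-→d10:-→d11:-→d12:-→d13:-→d14:-→d15:-→d16:-→d17:-→d18:-→d19:-→d20:H0→d21:-  best=H0
  + 45.0.0.0/8 (H3) depth=8
  + 246.32.92.0/23 (H1) depth=23
  + 96.0.0.0/3 (H1) depth=3
  ? 246.32.80.11  path d0:H1→d1:-→d2:-→d3:-→d4:-→d5:-→d6:-→d7:-→d8:-→d9:-→d10:-→d11:-→d12:-→d13:-→d14:-→d15:-→d16:H2→d17:-→d18:-→d19:-→d20:H1  best=H1
  ? 117.136.224.1  path d0:H1→d1:-→d2:-→d3:H1→d4:-→d5:-→d6:-→d7:-→d8:-→d9:-→d10:-→d11:-→d12:-→d13:-→d14:-→d15:-→d16:-→d17:-→d18:-→d19:-→d20:H0→d21:-  best=H0
  del 197.100.0.0/20 (clear depth 20)
  + 112.0.0.0/4 (H4) depth=4
  ? 246.32.80.3  path d0:H1→d1:-→d2:-→d3:-→d4:-→d5:-→d6:-→d7:-→d8:-→d9:-→d10:-→d11:-→d12:-→d13:-→d14:-→d15:-→d16:H2→d17:-→d18:-→d19:-→d20:H1  best=H1
  + 246.32.92.128/28 (H1) depth=28
  ? 197.0.163.142  path d0:H1→d1:-→d2:-→d3:-→d4:-→d5:-→d6:-→d7:-→d8:H4→d9:-  best=H4

== LOOKUPS ==
["H3","no-route","no-route","H3","H3","H3","H2","H2","H0","H1","H0","H1","H4"]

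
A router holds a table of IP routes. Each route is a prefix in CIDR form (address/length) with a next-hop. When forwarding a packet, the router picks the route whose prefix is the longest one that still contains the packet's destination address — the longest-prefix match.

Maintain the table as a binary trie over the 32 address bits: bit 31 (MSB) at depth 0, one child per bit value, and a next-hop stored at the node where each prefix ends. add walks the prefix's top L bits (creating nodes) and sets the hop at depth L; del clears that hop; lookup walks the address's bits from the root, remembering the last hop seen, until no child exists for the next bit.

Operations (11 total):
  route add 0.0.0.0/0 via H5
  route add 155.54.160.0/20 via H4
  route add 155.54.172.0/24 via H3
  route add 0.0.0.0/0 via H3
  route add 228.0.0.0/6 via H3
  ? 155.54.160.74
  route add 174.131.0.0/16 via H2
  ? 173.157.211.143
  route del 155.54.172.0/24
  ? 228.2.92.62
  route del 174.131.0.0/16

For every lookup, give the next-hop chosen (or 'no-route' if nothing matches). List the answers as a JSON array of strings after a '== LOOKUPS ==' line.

Process each operation:
  + 0.0.0.0/0 (H5) depth=0
  + 155.54.160.0/20 (H4) depth=20
  + 155.54.172.0/24 (H3) depth=24
  + 0.0.0.0/0 (H3) depth=0
  + 228.0.0.0/6 (H3) depth=6
  ? 155.54.160.74  path d0:H3→d1:-→d2:-→d3:-→d4:-→d5:-→d6:-→d7:-→d8:-→d9:-→d10:-→d11:-→d12:-→d13:-→d14:-→d15:-→d16:-→d17:-→d18:-→d19:-→d20:H4  best=H4
  + 174.131.0.0/16 (H2) depth=16
  ? 173.157.211.143  path d0:H3→d1:-→d2:-→d3:-→d4:-→d5:-→d6:-  best=H3
  - 155.54.172.0/24 clear@24
  ? 228.2.92.62  path d0:H3→d1:-→d2:-→d3:-→d4:-→d5:-→d6:H3  best=H3
  - 174.131.0.0/16 clear@16

== LOOKUPS ==
["H4","H3","H3"]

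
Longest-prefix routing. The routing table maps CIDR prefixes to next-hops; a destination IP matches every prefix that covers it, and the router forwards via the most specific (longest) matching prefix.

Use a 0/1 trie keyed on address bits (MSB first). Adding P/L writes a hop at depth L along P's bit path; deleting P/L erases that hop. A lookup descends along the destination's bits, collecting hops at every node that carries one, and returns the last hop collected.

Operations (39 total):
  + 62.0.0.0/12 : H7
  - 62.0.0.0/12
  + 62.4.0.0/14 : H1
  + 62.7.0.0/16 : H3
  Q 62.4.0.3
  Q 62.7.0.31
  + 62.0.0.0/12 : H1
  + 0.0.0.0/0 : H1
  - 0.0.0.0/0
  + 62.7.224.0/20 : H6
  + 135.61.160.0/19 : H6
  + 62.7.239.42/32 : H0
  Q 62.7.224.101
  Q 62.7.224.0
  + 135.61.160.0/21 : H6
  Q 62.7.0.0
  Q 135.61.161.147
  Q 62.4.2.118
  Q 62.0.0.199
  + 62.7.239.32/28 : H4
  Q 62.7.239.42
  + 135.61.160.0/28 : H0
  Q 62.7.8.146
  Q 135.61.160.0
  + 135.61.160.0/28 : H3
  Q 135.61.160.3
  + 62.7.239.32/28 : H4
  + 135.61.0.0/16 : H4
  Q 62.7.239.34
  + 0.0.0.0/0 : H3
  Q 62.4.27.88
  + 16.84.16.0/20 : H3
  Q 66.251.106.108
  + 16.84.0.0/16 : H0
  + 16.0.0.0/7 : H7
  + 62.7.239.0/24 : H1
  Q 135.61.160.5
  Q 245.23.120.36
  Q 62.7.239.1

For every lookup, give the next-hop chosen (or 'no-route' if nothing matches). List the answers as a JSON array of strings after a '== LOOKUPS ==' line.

Trace:
  add 62.0.0.0/12 -> H7 at depth 12
  - 62.0.0.0/12 clear@12
  add 62.4.0.0/14 -> H1 at depth 14
  add 62.7.0.0/16 -> H3 at depth 16
  ? 62.4.0.3  path d0:-→d1:-→d2:-→d3:-→d4:-→d5:-→d6:-→d7:-→d8:-→d9:-→d10:-→d11:-→d12:-→d13:-→d14:H1  best=H1
  ? 62.7.0.31  path d0:-→d1:-→d2:-→d3:-→d4:-→d5:-→d6:-→d7:-→d8:-→d9:-→d10:-→d11:-→d12:-→d13:-→d14:H1→d15:-→d16:H3  best=H3
  add 62.0.0.0/12 -> H1 at depth 12
  add 0.0.0.0/0 -> H1 at depth 0
  - 0.0.0.0/0 clear@0
  add 62.7.224.0/20 -> H6 at depth 20
  add 135.61.160.0/19 -> H6 at depth 19
  add 62.7.239.42/32 -> H0 at depth 32
  ? 62.7.224.101  path d0:-→d1:-→d2:-→d3:-→d4:-→d5:-→d6:-→d7:-→d8:-→d9:-→d10:-→d11:-→d12:H1→d13:-→d14:H1→d15:-→d16:H3→d17:-→d18:-→d19:-→d20:H6  best=H6
  ? 62.7.224.0  path d0:-→d1:-→d2:-→d3:-→d4:-→d5:-→d6:-→d7:-→d8:-→d9:-→d10:-→d11:-→d12:H1→d13:-→d14:H1→d15:-→d16:H3→d17:-→d18:-→d19:-→d20:H6  best=H6
  add 135.61.160.0/21 -> H6 at depth 21
  ? 62.7.0.0  path d0:-→d1:-→d2:-→d3:-→d4:-→d5:-→d6:-→d7:-→d8:-→d9:-→d10:-→d11:-→d12:H1→d13:-→d14:H1→d15:-→d16:H3  best=H3
  ? 135.61.161.147  path d0:-→d1:-→d2:-→d3:-→d4:-→d5:-→d6:-→d7:-→d8:-→d9:-→d10:-→d11:-→d12:-→d13:-→d14:-→d15:-→d16:-→d17:-→d18:-→d19:H6→d20:-→d21:H6  best=H6
  ? 62.4.2.118  path d0:-→d1:-→d2:-→d3:-→d4:-→d5:-→d6:-→d7:-→d8:-→d9:-→d10:-→d11:-→d12:H1→d13:-→d14:H1  best=H1
  ? 62.0.0.199  path d0:-→d1:-→d2:-→d3:-→d4:-→d5:-→d6:-→d7:-→d8:-→d9:-→d10:-→d11:-→d12:H1→d13:-  best=H1
  add 62.7.239.32/28 -> H4 at depth 28
  ? 62.7.239.42  path d0:-→d1:-→d2:-→d3:-→d4:-→d5:-→d6:-→d7:-→d8:-→d9:-→d10:-→d11:-→d12:H1→d13:-→d14:H1→d15:-→d16:H3→d17:-→d18:-→d19:-→d20:H6→d21:-→d22:-→d23:-→d24:-→d25:-→d26:-→d27:-→d28:H4→d29:-→d30:-→d31:-→d32:H0  best=H0
  add 135.61.160.0/28 -> H0 at depth 28
  ? 62.7.8.146  path d0:-→d1:-→d2:-→d3:-→d4:-→d5:-→d6:-→d7:-→d8:-→d9:-→d10:-→d11:-→d12:H1→d13:-→d14:H1→d15:-→d16:H3  best=H3
  ? 135.61.160.0  path d0:-→d1:-→d2:-→d3:-→d4:-→d5:-→d6:-→d7:-→d8:-→d9:-→d10:-→d11:-→d12:-→d13:-→d14:-→d15:-→d16:-→d17:-→d18:-→d19:H6→d20:-→d21:H6→d22:-→d23:-→d24:-→d25:-→d26:-→d27:-→d28:H0  best=H0
  add 135.61.160.0/28 -> H3 at depth 28
  ? 135.61.160.3  path d0:-→d1:-→d2:-→d3:-→d4:-→d5:-→d6:-→d7:-→d8:-→d9:-→d10:-→d11:-→d12:-→d13:-→d14:-→d15:-→d16:-→d17:-→d18:-→d19:H6→d20:-→d21:H6→d22:-→d23:-→d24:-→d25:-→d26:-→d27:-→d28:H3  best=H3
  add 62.7.239.32/28 -> H4 at depth 28
  add 135.61.0.0/16 -> H4 at depth 16
  ? 62.7.239.34  path d0:-→d1:-→d2:-→d3:-→d4:-→d5:-→d6:-→d7:-→d8:-→d9:-→d10:-→d11:-→d12:H1→d13:-→d14:H1→d15:-→d16:H3→d17:-→d18:-→d19:-→d20:H6→d21:-→d22:-→d23:-→d24:-→d25:-→d26:-→d27:-→d28:H4  best=H4
  add 0.0.0.0/0 -> H3 at depth 0
  ? 62.4.27.88  path d0:H3→d1:-→d2:-→d3:-→d4:-→d5:-→d6:-→d7:-→d8:-→d9:-→d10:-→d11:-→d12:H1→d13:-→d14:H1  best=H1
  add 16.84.16.0/20 -> H3 at depth 20
  ? 66.251.106.108  path d0:H3→d1:-  best=H3
  add 16.84.0.0/16 -> H0 at depth 16
  add 16.0.0.0/7 -> H7 at depth 7
  add 62.7.239.0/24 -> H1 at depth 24
  ? 135.61.160.5  path d0:H3→d1:-→d2:-→d3:-→d4:-→d5:-→d6:-→d7:-→d8:-→d9:-→d10:-→d11:-→d12:-→d13:-→d14:-→d15:-→d16:H4→d17:-→d18:-→d19:H6→d20:-→d21:H6→d22:-→d23:-→d24:-→d25:-→d26:-→d27:-→d28:H3  best=H3
  ? 245.23.120.36  path d0:H3→d1:-  best=H3
  ? 62.7.239.1  path d0:H3→d1:-→d2:-→d3:-→d4:-→d5:-→d6:-→d7:-→d8:-→d9:-→d10:-→d11:-→d12:H1→d13:-→d14:H1→d15:-→d16:H3→d17:-→d18:-→d19:-→d20:H6→d21:-→d22:-→d23:-→d24:H1→d25:-→d26:-  best=H1

== LOOKUPS ==
["H1","H3","H6","H6","H3","H6","H1","H1","H0","H3","H0","H3","H4","H1","H3","H3","H3","H1"]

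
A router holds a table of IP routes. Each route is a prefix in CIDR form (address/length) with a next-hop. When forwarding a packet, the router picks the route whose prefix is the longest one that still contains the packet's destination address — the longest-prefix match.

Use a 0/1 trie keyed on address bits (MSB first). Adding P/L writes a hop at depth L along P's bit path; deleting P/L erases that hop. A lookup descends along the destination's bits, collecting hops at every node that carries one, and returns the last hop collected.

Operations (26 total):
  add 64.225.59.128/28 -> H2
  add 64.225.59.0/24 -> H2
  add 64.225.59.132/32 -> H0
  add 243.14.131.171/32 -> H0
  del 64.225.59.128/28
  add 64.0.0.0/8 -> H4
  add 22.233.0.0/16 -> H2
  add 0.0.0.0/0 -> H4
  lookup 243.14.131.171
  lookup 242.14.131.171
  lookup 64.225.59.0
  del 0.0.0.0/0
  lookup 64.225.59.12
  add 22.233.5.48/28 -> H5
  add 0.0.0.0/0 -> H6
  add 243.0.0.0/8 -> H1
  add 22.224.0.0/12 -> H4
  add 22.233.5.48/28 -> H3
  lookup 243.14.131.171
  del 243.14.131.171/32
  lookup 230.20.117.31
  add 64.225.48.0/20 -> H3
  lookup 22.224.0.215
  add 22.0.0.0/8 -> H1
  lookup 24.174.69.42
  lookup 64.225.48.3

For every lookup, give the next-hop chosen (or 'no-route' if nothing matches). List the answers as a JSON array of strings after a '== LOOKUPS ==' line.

Apply in order:
  + 64.225.59.128/28 (H2) depth=28
  + 64.225.59.0/24 (H2) depth=24
  + 64.225.59.132/32 (H0) depth=32
  + 243.14.131.171/32 (H0) depth=32
  del 64.225.59.128/28 (clear depth 28)
  + 64.0.0.0/8 (H4) depth=8
  + 22.233.0.0/16 (H2) depth=16
  + 0.0.0.0/0 (H4) depth=0
  Q 243.14.131.171: descend 11110011000011101000001110101011 ; hops seen [H4,H0] ; pick H0
  Q 242.14.131.171: descend 1111001 ; hops seen [H4] ; pick H4
  Q 64.225.59.0: descend 010000001110000100111011 ; hops seen [H4,H4,H2] ; pick H2
  del 0.0.0.0/0 (clear depth 0)
  Q 64.225.59.12: descend 010000001110000100111011 ; hops seen [H4,H2] ; pick H2
  + 22.233.5.48/28 (H5) depth=28
  + 0.0.0.0/0 (H6) depth=0
  + 243.0.0.0/8 (H1) depth=8
  + 22.224.0.0/12 (H4) depth=12
  + 22.233.5.48/28 (H3) depth=28
  Q 243.14.131.171: descend 11110011000011101000001110101011 ; hops seen [H6,H1,H0] ; pick H0
  del 243.14.131.171/32 (clear depth 32)
  Q 230.20.117.31: descend 111 ; hops seen [H6] ; pick H6
  + 64.225.48.0/20 (H3) depth=20
  Q 22.224.0.215: descend 000101101110 ; hops seen [H6,H4] ; pick H4
  + 22.0.0.0/8 (H1) depth=8
  Q 24.174.69.42: descend 0001 ; hops seen [H6] ; pick H6
  Q 64.225.48.3: descend 01000000111000010011 ; hops seen [H6,H4,H3] ; pick H3

== LOOKUPS ==
["H0","H4","H2","H2","H0","H6","H4","H6","H3"]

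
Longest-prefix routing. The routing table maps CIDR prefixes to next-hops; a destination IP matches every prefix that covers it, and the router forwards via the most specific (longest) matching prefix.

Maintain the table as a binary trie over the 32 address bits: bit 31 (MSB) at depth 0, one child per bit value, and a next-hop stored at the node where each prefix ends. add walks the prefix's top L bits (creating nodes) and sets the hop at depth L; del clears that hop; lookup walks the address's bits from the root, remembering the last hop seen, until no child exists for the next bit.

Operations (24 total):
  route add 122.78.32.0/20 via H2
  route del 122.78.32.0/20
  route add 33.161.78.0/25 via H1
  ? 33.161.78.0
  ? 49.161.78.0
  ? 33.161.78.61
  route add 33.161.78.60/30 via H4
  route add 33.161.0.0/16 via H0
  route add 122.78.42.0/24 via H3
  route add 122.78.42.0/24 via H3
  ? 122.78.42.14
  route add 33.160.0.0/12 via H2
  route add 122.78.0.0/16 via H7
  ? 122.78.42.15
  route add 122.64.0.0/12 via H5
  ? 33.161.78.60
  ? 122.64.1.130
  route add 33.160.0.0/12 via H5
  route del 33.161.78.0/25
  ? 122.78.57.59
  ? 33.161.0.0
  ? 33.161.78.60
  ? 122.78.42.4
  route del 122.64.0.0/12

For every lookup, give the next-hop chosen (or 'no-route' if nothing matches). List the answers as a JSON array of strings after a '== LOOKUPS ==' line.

Process each operation:
  add 122.78.32.0/20 -> H2 at depth 20
  - 122.78.32.0/20 clear@20
  add 33.161.78.0/25 -> H1 at depth 25
  Q 33.161.78.0: descend 0010000110100001010011100 ; hops seen [H1] ; pick H1
  Q 49.161.78.0: descend 001 ; hops seen [∅] ; pick no-route
  Q 33.161.78.61: descend 0010000110100001010011100 ; hops seen [H1] ; pick H1
  add 33.161.78.60/30 -> H4 at depth 30
  add 33.161.0.0/16 -> H0 at depth 16
  add 122.78.42.0/24 -> H3 at depth 24
  add 122.78.42.0/24 -> H3 at depth 24
  Q 122.78.42.14: descend 011110100100111000101010 ; hops seen [H3] ; pick H3
  add 33.160.0.0/12 -> H2 at depth 12
  add 122.78.0.0/16 -> H7 at depth 16
  Q 122.78.42.15: descend 011110100100111000101010 ; hops seen [H7,H3] ; pick H3
  add 122.64.0.0/12 -> H5 at depth 12
  Q 33.161.78.60: descend 001000011010000101001110001111 ; hops seen [H2,H0,H1,H4] ; pick H4
  Q 122.64.1.130: descend 011110100100 ; hops seen [H5] ; pick H5
  add 33.160.0.0/12 -> H5 at depth 12
  - 33.161.78.0/25 clear@25
  Q 122.78.57.59: descend 0111101001001110001 ; hops seen [H5,H7] ; pick H7
  Q 33.161.0.0: descend 00100001101000010 ; hops seen [H5,H0] ; pick H0
  Q 33.161.78.60: descend 001000011010000101001110001111 ; hops seen [H5,H0,H4] ; pick H4
  Q 122.78.42.4: descend 011110100100111000101010 ; hops seen [H5,H7,H3] ; pick H3
  - 122.64.0.0/12 clear@12

== LOOKUPS ==
["H1","no-route","H1","H3","H3","H4","H5","H7","H0","H4","H3"]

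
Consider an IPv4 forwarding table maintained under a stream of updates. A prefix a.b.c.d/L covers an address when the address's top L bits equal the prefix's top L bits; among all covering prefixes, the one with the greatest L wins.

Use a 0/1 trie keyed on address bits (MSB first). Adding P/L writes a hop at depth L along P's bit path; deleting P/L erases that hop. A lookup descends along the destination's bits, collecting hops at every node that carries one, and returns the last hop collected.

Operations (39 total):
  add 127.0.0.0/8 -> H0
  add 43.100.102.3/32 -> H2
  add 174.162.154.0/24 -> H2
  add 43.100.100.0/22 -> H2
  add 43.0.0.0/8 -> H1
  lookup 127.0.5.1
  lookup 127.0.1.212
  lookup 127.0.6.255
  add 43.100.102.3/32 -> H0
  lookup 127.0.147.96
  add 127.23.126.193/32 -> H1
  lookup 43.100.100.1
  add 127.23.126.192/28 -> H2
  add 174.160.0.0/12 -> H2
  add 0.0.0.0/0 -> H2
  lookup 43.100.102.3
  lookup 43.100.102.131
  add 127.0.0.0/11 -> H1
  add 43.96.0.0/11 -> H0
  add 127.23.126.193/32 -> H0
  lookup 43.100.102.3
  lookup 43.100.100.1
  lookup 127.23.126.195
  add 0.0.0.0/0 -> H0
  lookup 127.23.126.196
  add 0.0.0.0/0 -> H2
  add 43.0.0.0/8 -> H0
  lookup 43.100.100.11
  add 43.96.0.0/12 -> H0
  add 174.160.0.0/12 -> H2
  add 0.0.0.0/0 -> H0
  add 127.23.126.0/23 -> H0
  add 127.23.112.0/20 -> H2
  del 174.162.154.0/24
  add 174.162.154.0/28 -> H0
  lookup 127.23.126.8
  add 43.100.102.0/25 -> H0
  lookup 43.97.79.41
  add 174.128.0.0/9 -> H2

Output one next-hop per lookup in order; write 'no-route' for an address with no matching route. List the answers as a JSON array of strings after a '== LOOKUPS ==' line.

Trace:
  + 127.0.0.0/8 (H0) depth=8
  + 43.100.102.3/32 (H2) depth=32
  + 174.162.154.0/24 (H2) depth=24
  + 43.100.100.0/22 (H2) depth=22
  + 43.0.0.0/8 (H1) depth=8
  lookup 127.0.5.1: bits 01111111 walk d0:-→d1:-→d2:-→d3:-→d4:-→d5:-→d6:-→d7:-→d8:H0 -> H0
  lookup 127.0.1.212: bits 01111111 walk d0:-→d1:-→d2:-→d3:-→d4:-→d5:-→d6:-→d7:-→d8:H0 -> H0
  lookup 127.0.6.255: bits 01111111 walk d0:-→d1:-→d2:-→d3:-→d4:-→d5:-→d6:-→d7:-→d8:H0 -> H0
  + 43.100.102.3/32 (H0) depth=32
  lookup 127.0.147.96: bits 01111111 walk d0:-→d1:-→d2:-→d3:-→d4:-→d5:-→d6:-→d7:-→d8:H0 -> H0
  + 127.23.126.193/32 (H1) depth=32
  lookup 43.100.100.1: bits 0010101101100100011001 walk d0:-→d1:-→d2:-→d3:-→d4:-→d5:-→d6:-→d7:-→d8:H1→d9:-→d10:-→d11:-→d12:-→d13:-→d14:-→d15:-→d16:-→d17:-→d18:-→d19:-→d20:-→d21:-→d22:H2 -> H2
  + 127.23.126.192/28 (H2) depth=28
  + 174.160.0.0/12 (H2) depth=12
  + 0.0.0.0/0 (H2) depth=0
  lookup 43.100.102.3: bits 00101011011001000110011000000011 walk d0:H2→d1:-→d2:-→d3:-→d4:-→d5:-→d6:-→d7:-→d8:H1→d9:-→d10:-→d11:-→d12:-→d13:-→d14:-→d15:-→d16:-→d17:-→d18:-→d19:-→d20:-→d21:-→d22:H2→d23:-→d24:-→d25:-→d26:-→d27:-→d28:-→d29:-→d30:-→d31:-→d32:H0 -> H0
  lookup 43.100.102.131: bits 001010110110010001100110 walk d0:H2→d1:-→d2:-→d3:-→d4:-→d5:-→d6:-→d7:-→d8:H1→d9:-→d10:-→d11:-→d12:-→d13:-→d14:-→d15:-→d16:-→d17:-→d18:-→d19:-→d20:-→d21:-→d22:H2→d23:-→d24:- -> H2
  + 127.0.0.0/11 (H1) depth=11
  + 43.96.0.0/11 (H0) depth=11
  + 127.23.126.193/32 (H0) depth=32
  lookup 43.100.102.3: bits 00101011011001000110011000000011 walk d0:H2→d1:-→d2:-→d3:-→d4:-→d5:-→d6:-→d7:-→d8:H1→d9:-→d10:-→d11:H0→d12:-→d13:-→d14:-→d15:-→d16:-→d17:-→d18:-→d19:-→d20:-→d21:-→d22:H2→d23:-→d24:-→d25:-→d26:-→d27:-→d28:-→d29:-→d30:-→d31:-→d32:H0 -> H0
  lookup 43.100.100.1: bits 0010101101100100011001 walk d0:H2→d1:-→d2:-→d3:-→d4:-→d5:-→d6:-→d7:-→d8:H1→d9:-→d10:-→d11:H0→d12:-→d13:-→d14:-→d15:-→d16:-→d17:-→d18:-→d19:-→d20:-→d21:-→d22:H2 -> H2
  lookup 127.23.126.195: bits 011111110001011101111110110000 walk d0:H2→d1:-→d2:-→d3:-→d4:-→d5:-→d6:-→d7:-→d8:H0→d9:-→d10:-→d11:H1→d12:-→d13:-→d14:-→d15:-→d16:-→d17:-→d18:-→d19:-→d20:-→d21:-→d22:-→d23:-→d24:-→d25:-→d26:-→d27:-→d28:H2→d29:-→d30:- -> H2
  + 0.0.0.0/0 (H0) depth=0
  lookup 127.23.126.196: bits 01111111000101110111111011000 walk d0:H0→d1:-→d2:-→d3:-→d4:-→d5:-→d6:-→d7:-→d8:H0→d9:-→d10:-→d11:H1→d12:-→d13:-→d14:-→d15:-→d16:-→d17:-→d18:-→d19:-→d20:-→d21:-→d22:-→d23:-→d24:-→d25:-→d26:-→d27:-→d28:H2→d29:- -> H2
  + 0.0.0.0/0 (H2) depth=0
  + 43.0.0.0/8 (H0) depth=8
  lookup 43.100.100.11: bits 0010101101100100011001 walk d0:H2→d1:-→d2:-→d3:-→d4:-→d5:-→d6:-→d7:-→d8:H0→d9:-→d10:-→d11:H0→d12:-→d13:-→d14:-→d15:-→d16:-→d17:-→d18:-→d19:-→d20:-→d21:-→d22:H2 -> H2
  + 43.96.0.0/12 (H0) depth=12
  + 174.160.0.0/12 (H2) depth=12
  + 0.0.0.0/0 (H0) depth=0
  + 127.23.126.0/23 (H0) depth=23
  + 127.23.112.0/20 (H2) depth=20
  del 174.162.154.0/24 (clear depth 24)
  + 174.162.154.0/28 (H0) depth=28
  lookup 127.23.126.8: bits 011111110001011101111110 walk d0:H0→d1:-→d2:-→d3:-→d4:-→d5:-→d6:-→d7:-→d8:H0→d9:-→d10:-→d11:H1→d12:-→d13:-→d14:-→d15:-→d16:-→d17:-→d18:-→d19:-→d20:H2→d21:-→d22:-→d23:H0→d24:- -> H0
  + 43.100.102.0/25 (H0) depth=25
  lookup 43.97.79.41: bits 0010101101100 walk d0:H0→d1:-→d2:-→d3:-→d4:-→d5:-→d6:-→d7:-→d8:H0→d9:-→d10:-→d11:H0→d12:H0→d13:- -> H0
  + 174.128.0.0/9 (H2) depth=9

== LOOKUPS ==
["H0","H0","H0","H0","H2","H0","H2","H0","H2","H2","H2","H2","H0","H0"]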